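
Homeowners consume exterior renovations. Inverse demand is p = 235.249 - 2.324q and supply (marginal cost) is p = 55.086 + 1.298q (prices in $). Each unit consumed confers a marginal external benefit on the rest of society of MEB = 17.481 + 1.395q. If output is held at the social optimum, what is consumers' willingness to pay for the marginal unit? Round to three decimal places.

P = $28.996

Social marginal benefit = demand + MEB = 252.730 - 0.929q.
Set SMB = MC: 252.730 - 0.929q = 55.086 + 1.298q → q* = 88.7490.
Consumer price on the demand curve at q*: 235.249 − 2.324×88.7490 = 28.9963.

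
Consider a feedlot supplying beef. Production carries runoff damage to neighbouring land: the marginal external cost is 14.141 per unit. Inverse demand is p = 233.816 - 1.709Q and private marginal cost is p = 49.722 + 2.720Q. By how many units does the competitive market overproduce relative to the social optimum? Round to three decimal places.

3.193 units

Market equilibrium (private): 49.722 + 2.720Q = 233.816 - 1.709Q → Q_m = 41.5656.
Social marginal cost = private MC + MEC = 63.863 + 2.720Q.
Set SMC = demand: 63.863 + 2.720Q = 233.816 - 1.709Q → Q* = 38.3728.
Gap = |41.5656 − 38.3728| = 3.1928.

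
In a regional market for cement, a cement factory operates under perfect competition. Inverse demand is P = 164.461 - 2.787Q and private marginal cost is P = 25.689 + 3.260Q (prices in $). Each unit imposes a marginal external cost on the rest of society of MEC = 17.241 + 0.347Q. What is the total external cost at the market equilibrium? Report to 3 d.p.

Market equilibrium (private): 25.689 + 3.260Q = 164.461 - 2.787Q → Q_m = 22.9489.
Total external cost = ∫₀^{Q_m} (17.241 + 0.347Q) dQ = 17.241×22.9489 + ½×0.347×22.9489² = 487.0361.

$487.036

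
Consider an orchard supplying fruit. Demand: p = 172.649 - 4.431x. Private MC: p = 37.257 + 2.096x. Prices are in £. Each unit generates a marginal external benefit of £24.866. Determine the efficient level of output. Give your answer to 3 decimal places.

Social marginal cost = private MC − MEB = 12.391 + 2.096x.
Set SMC = demand: 12.391 + 2.096x = 172.649 - 4.431x → x* = 24.5531.

x* = 24.553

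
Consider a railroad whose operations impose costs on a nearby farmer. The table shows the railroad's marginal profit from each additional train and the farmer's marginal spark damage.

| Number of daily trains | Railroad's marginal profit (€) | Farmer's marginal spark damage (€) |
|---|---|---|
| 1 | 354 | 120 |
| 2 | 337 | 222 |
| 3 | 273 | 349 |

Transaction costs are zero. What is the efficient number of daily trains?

2

Bargaining reaches the level where marginal profit last exceeds marginal spark damage.
That holds through level 2 (337 ≥ 222) but not at 3 (273 < 349).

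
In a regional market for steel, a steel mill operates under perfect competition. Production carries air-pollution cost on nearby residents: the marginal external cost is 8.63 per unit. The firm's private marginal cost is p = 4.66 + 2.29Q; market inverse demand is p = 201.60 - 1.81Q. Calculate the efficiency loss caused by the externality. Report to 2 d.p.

Market equilibrium (private): 4.66 + 2.29Q = 201.60 - 1.81Q → Q_m = 48.0341.
Social marginal cost = private MC + MEC = 13.29 + 2.29Q.
Set SMC = demand: 13.29 + 2.29Q = 201.60 - 1.81Q → Q* = 45.9293.
The welfare-loss triangle has base |Q_m − Q*| and height MEC(Q_m) (the vertical gap between SMC and demand is zero at Q* and MEC at Q_m).
DWL = ½ × 2.1048 × 8.6300 = 9.0822.

DWL = 9.08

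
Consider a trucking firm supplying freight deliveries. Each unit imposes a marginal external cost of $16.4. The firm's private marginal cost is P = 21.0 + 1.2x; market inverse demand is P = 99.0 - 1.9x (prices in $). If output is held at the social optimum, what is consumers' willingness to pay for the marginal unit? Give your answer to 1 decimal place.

Social marginal cost = private MC + MEC = 37.4 + 1.2x.
Set SMC = demand: 37.4 + 1.2x = 99.0 - 1.9x → x* = 19.8710.
Consumer price on the demand curve at x*: 99.0 − 1.9×19.8710 = 61.2451.

P = $61.2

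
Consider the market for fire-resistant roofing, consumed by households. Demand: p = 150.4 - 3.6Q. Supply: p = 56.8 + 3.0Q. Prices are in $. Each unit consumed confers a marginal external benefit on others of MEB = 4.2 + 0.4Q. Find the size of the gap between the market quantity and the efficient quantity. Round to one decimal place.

Market equilibrium (private): 56.8 + 3.0Q = 150.4 - 3.6Q → Q_m = 14.1818.
Social marginal benefit = demand + MEB = 154.6 - 3.2Q.
Set SMB = MC: 154.6 - 3.2Q = 56.8 + 3.0Q → Q* = 15.7742.
Gap = |14.1818 − 15.7742| = 1.5924.

1.6 units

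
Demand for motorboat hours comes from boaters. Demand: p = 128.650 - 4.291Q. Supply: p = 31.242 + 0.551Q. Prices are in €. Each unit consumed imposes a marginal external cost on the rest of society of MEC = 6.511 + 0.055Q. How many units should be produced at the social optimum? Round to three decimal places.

Q* = 18.562

Social marginal benefit = demand − MEC = 122.139 - 4.346Q.
Set SMB = MC: 122.139 - 4.346Q = 31.242 + 0.551Q → Q* = 18.5618.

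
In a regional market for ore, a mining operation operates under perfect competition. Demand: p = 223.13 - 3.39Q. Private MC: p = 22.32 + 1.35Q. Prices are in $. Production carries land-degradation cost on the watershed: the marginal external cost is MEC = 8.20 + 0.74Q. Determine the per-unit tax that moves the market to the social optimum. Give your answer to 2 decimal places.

Social marginal cost = private MC + MEC = 30.52 + 2.09Q.
Set SMC = demand: 30.52 + 2.09Q = 223.13 - 3.39Q → Q* = 35.1478.
The Pigouvian tax equals MEC at Q*: 8.20 + 0.74×35.1478 = 34.2094.

tax = $34.21 per unit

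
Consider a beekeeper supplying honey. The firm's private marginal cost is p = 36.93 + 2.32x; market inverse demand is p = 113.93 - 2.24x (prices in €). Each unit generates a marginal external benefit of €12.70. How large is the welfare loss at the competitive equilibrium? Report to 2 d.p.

DWL = €17.69

Market equilibrium (private): 36.93 + 2.32x = 113.93 - 2.24x → x_m = 16.8860.
Social marginal cost = private MC − MEB = 24.23 + 2.32x.
Set SMC = demand: 24.23 + 2.32x = 113.93 - 2.24x → x* = 19.6711.
Between x* and x_m the wedge demand − SMC runs linearly from 0 to MEB(x_m), so the loss is a triangle.
DWL = ½ × 2.7851 × 12.7000 = 17.6854.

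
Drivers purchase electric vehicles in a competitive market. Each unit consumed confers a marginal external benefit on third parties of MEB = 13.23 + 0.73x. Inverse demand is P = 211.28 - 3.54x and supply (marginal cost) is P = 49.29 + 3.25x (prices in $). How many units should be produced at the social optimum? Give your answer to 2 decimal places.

Social marginal benefit = demand + MEB = 224.51 - 2.81x.
Set SMB = MC: 224.51 - 2.81x = 49.29 + 3.25x → x* = 28.9142.

x* = 28.91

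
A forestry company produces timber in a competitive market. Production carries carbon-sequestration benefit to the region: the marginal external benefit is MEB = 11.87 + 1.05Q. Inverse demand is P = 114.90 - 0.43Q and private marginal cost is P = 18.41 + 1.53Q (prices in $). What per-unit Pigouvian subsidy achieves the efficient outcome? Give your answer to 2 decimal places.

subsidy = $136.90 per unit

Social marginal cost = private MC − MEB = 6.54 + 0.48Q.
Set SMC = demand: 6.54 + 0.48Q = 114.90 - 0.43Q → Q* = 119.0769.
The Pigouvian subsidy equals MEB at Q*: 11.87 + 1.05×119.0769 = 136.9007.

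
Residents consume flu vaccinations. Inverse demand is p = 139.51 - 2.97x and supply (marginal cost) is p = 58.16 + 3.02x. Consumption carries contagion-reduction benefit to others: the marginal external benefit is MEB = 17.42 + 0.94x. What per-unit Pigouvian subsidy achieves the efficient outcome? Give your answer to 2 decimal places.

Social marginal benefit = demand + MEB = 156.93 - 2.03x.
Set SMB = MC: 156.93 - 2.03x = 58.16 + 3.02x → x* = 19.5584.
The Pigouvian subsidy equals MEB at x*: 17.42 + 0.94×19.5584 = 35.8049.

subsidy = 35.80 per unit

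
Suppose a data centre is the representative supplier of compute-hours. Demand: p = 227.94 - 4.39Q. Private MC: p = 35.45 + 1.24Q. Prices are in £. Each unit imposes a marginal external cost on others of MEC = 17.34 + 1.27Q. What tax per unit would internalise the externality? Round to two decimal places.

Social marginal cost = private MC + MEC = 52.79 + 2.51Q.
Set SMC = demand: 52.79 + 2.51Q = 227.94 - 4.39Q → Q* = 25.3841.
The Pigouvian tax equals MEC at Q*: 17.34 + 1.27×25.3841 = 49.5778.

tax = £49.58 per unit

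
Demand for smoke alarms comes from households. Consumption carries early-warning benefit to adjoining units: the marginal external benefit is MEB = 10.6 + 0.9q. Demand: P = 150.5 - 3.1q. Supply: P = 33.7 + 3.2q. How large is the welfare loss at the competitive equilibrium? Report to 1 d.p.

DWL = 68.9

Market equilibrium (private): 33.7 + 3.2q = 150.5 - 3.1q → q_m = 18.5397.
Social marginal benefit = demand + MEB = 161.1 - 2.2q.
Set SMB = MC: 161.1 - 2.2q = 33.7 + 3.2q → q* = 23.5926.
Between q* and q_m the wedge SMB − MC runs linearly from 0 to MEB(q_m), so the loss is a triangle.
DWL = ½ × 5.0529 × 27.2857 = 68.9360.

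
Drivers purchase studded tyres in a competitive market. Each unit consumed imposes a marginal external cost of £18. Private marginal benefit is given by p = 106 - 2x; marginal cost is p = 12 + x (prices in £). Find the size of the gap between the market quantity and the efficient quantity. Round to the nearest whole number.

Market equilibrium (private): 12 + x = 106 - 2x → x_m = 31.3333.
Social marginal benefit = demand − MEC = 88 - 2x.
Set SMB = MC: 88 - 2x = 12 + x → x* = 25.3333.
Gap = |31.3333 − 25.3333| = 6.0000.

6 units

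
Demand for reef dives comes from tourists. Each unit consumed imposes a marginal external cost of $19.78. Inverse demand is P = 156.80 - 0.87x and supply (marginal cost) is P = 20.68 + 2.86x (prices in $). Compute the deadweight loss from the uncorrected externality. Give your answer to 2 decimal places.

DWL = $52.45

Market equilibrium (private): 20.68 + 2.86x = 156.80 - 0.87x → x_m = 36.4933.
Social marginal benefit = demand − MEC = 137.02 - 0.87x.
Set SMB = MC: 137.02 - 0.87x = 20.68 + 2.86x → x* = 31.1903.
The welfare-loss triangle has base |x_m − x*| and height MEC(x_m) (the vertical gap between SMB and MC is zero at x* and MEC at x_m).
DWL = ½ × 5.3030 × 19.7800 = 52.4467.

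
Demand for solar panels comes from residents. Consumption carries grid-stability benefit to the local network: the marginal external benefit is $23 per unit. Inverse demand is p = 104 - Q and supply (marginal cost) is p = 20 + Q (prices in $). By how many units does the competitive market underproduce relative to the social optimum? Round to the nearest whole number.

12 units

Market equilibrium (private): 20 + Q = 104 - Q → Q_m = 42.0000.
Social marginal benefit = demand + MEB = 127 - Q.
Set SMB = MC: 127 - Q = 20 + Q → Q* = 53.5000.
Gap = |42.0000 − 53.5000| = 11.5000.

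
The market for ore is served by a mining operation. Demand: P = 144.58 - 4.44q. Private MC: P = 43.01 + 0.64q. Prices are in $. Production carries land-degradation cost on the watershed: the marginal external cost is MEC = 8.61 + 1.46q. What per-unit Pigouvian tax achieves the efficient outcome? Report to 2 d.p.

Social marginal cost = private MC + MEC = 51.62 + 2.10q.
Set SMC = demand: 51.62 + 2.10q = 144.58 - 4.44q → q* = 14.2141.
The Pigouvian tax equals MEC at q*: 8.61 + 1.46×14.2141 = 29.3626.

tax = $29.36 per unit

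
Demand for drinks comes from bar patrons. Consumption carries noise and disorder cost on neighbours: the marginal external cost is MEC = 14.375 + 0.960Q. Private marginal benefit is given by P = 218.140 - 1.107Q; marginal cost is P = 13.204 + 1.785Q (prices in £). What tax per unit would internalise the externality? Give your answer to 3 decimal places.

Social marginal benefit = demand − MEC = 203.765 - 2.067Q.
Set SMB = MC: 203.765 - 2.067Q = 13.204 + 1.785Q → Q* = 49.4707.
The Pigouvian tax equals MEC at Q*: 14.375 + 0.960×49.4707 = 61.8669.

tax = £61.867 per unit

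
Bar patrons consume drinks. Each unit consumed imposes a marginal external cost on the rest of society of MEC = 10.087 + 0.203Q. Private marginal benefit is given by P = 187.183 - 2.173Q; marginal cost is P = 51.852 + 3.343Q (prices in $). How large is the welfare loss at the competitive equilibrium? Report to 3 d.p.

DWL = $19.849

Market equilibrium (private): 51.852 + 3.343Q = 187.183 - 2.173Q → Q_m = 24.5343.
Social marginal benefit = demand − MEC = 177.096 - 2.376Q.
Set SMB = MC: 177.096 - 2.376Q = 51.852 + 3.343Q → Q* = 21.8996.
The welfare-loss triangle has base |Q_m − Q*| and height MEC(Q_m) (the vertical gap between SMB and MC is zero at Q* and MEC at Q_m).
DWL = ½ × 2.6347 × 15.0675 = 19.8492.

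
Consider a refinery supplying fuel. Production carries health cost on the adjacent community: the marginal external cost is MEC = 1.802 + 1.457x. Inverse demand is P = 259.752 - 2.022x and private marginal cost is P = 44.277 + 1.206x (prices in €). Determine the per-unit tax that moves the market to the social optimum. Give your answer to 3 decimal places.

Social marginal cost = private MC + MEC = 46.079 + 2.663x.
Set SMC = demand: 46.079 + 2.663x = 259.752 - 2.022x → x* = 45.6079.
The Pigouvian tax equals MEC at x*: 1.802 + 1.457×45.6079 = 68.2527.

tax = €68.253 per unit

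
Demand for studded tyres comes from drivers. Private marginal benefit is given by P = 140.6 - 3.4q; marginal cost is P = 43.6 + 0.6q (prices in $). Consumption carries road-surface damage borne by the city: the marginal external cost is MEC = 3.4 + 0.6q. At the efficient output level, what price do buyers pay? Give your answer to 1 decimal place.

Social marginal benefit = demand − MEC = 137.2 - 4.0q.
Set SMB = MC: 137.2 - 4.0q = 43.6 + 0.6q → q* = 20.3478.
Consumer price on the demand curve at q*: 140.6 − 3.4×20.3478 = 71.4175.

P = $71.4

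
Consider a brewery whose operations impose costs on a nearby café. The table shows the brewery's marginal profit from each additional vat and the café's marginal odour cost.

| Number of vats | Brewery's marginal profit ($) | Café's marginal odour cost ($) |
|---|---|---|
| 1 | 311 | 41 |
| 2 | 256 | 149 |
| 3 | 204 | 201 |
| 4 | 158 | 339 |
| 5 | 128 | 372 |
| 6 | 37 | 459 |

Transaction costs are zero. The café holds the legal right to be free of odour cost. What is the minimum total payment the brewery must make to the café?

Efficient level: marginal profit ≥ marginal odour cost through level 3, so k* = 3.
With the café holding the right, the brewery must at least compensate total damage at k*: 41 + 149 + 201 = 391.

$391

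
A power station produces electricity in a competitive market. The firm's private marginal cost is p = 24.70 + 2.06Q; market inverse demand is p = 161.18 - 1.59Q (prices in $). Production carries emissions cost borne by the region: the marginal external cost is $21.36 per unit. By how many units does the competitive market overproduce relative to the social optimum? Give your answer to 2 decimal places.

5.85 units

Market equilibrium (private): 24.70 + 2.06Q = 161.18 - 1.59Q → Q_m = 37.3918.
Social marginal cost = private MC + MEC = 46.06 + 2.06Q.
Set SMC = demand: 46.06 + 2.06Q = 161.18 - 1.59Q → Q* = 31.5397.
Gap = |37.3918 − 31.5397| = 5.8521.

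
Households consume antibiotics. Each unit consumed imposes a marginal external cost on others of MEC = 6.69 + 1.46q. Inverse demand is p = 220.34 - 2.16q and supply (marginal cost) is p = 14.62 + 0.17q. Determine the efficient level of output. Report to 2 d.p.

Social marginal benefit = demand − MEC = 213.65 - 3.62q.
Set SMB = MC: 213.65 - 3.62q = 14.62 + 0.17q → q* = 52.5145.

q* = 52.51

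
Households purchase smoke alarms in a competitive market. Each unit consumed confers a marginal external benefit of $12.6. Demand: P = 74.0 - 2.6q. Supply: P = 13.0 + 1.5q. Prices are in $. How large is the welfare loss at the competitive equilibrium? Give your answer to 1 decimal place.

DWL = $19.4

Market equilibrium (private): 13.0 + 1.5q = 74.0 - 2.6q → q_m = 14.8780.
Social marginal benefit = demand + MEB = 86.6 - 2.6q.
Set SMB = MC: 86.6 - 2.6q = 13.0 + 1.5q → q* = 17.9512.
The loss is the area between SMB and MC from q* to q_m; with linear curves that's a triangle of height MEB(q_m).
DWL = ½ × 3.0732 × 12.6000 = 19.3612.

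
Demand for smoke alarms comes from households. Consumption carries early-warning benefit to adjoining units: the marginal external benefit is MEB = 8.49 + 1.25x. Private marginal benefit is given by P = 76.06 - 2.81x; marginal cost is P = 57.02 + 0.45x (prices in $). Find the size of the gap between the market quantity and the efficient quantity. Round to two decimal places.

7.86 units

Market equilibrium (private): 57.02 + 0.45x = 76.06 - 2.81x → x_m = 5.8405.
Social marginal benefit = demand + MEB = 84.55 - 1.56x.
Set SMB = MC: 84.55 - 1.56x = 57.02 + 0.45x → x* = 13.6965.
Gap = |5.8405 − 13.6965| = 7.8560.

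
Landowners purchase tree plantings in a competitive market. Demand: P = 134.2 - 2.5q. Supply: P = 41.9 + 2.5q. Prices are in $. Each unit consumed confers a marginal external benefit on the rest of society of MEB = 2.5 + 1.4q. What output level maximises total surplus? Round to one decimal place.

Social marginal benefit = demand + MEB = 136.7 - 1.1q.
Set SMB = MC: 136.7 - 1.1q = 41.9 + 2.5q → q* = 26.3333.

q* = 26.3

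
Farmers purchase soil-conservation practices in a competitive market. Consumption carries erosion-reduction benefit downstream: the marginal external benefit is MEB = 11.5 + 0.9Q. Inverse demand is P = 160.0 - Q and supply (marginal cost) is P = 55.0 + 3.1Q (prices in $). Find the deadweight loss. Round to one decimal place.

DWL = $186.5

Market equilibrium (private): 55.0 + 3.1Q = 160.0 - Q → Q_m = 25.6098.
Social marginal benefit = demand + MEB = 171.5 - 0.1Q.
Set SMB = MC: 171.5 - 0.1Q = 55.0 + 3.1Q → Q* = 36.4063.
Height of the DWL triangle at Q_m is SMB(Q_m) − MC(Q_m) = MEB(Q_m) = 34.5488.
DWL = ½ × 10.7965 × 34.5488 = 186.5031.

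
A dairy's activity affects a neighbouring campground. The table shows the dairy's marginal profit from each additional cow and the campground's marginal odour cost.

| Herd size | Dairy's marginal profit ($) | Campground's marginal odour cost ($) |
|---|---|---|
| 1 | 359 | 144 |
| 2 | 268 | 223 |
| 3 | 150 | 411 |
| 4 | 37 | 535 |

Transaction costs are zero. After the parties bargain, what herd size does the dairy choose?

Bargaining reaches the level where marginal profit last exceeds marginal odour cost.
That holds through level 2 (268 ≥ 223) but not at 3 (150 < 411).

2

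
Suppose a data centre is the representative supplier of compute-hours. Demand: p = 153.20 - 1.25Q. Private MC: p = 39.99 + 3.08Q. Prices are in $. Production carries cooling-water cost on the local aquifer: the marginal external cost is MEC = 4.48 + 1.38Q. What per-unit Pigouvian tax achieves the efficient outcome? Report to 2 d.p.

Social marginal cost = private MC + MEC = 44.47 + 4.46Q.
Set SMC = demand: 44.47 + 4.46Q = 153.20 - 1.25Q → Q* = 19.0420.
The Pigouvian tax equals MEC at Q*: 4.48 + 1.38×19.0420 = 30.7580.

tax = $30.76 per unit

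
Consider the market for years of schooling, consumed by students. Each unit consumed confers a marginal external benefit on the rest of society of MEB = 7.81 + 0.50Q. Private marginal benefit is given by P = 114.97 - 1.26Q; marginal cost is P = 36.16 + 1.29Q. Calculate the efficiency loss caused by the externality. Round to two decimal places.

DWL = 131.99

Market equilibrium (private): 36.16 + 1.29Q = 114.97 - 1.26Q → Q_m = 30.9059.
Social marginal benefit = demand + MEB = 122.78 - 0.76Q.
Set SMB = MC: 122.78 - 0.76Q = 36.16 + 1.29Q → Q* = 42.2537.
Between Q* and Q_m the wedge SMB − MC runs linearly from 0 to MEB(Q_m), so the loss is a triangle.
DWL = ½ × 11.3478 × 23.2629 = 131.9914.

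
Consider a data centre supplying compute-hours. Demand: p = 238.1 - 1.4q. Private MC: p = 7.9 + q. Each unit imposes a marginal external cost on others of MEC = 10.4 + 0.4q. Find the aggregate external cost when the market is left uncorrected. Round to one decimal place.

Market equilibrium (private): 7.9 + q = 238.1 - 1.4q → q_m = 95.9167.
Total external cost = ∫₀^{q_m} (10.4 + 0.4q) dq = 10.4×95.9167 + ½×0.4×95.9167² = 2837.5363.

2837.5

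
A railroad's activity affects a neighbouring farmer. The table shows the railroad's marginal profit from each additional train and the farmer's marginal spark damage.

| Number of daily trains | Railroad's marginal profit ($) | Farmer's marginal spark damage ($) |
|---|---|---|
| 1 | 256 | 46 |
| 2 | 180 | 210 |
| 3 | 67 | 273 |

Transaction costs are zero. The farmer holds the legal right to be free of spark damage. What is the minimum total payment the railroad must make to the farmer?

$46

Efficient level: marginal profit ≥ marginal spark damage through level 1, so k* = 1.
With the farmer holding the right, the railroad must at least compensate total damage at k*: 46 = 46.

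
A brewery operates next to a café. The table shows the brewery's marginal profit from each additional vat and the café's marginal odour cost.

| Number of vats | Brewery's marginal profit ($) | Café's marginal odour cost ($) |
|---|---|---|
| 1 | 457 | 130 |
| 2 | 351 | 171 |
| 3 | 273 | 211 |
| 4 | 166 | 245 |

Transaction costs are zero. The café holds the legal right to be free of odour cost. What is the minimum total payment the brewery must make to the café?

Efficient level: marginal profit ≥ marginal odour cost through level 3, so k* = 3.
With the café holding the right, the brewery must at least compensate total damage at k*: 130 + 171 + 211 = 512.

$512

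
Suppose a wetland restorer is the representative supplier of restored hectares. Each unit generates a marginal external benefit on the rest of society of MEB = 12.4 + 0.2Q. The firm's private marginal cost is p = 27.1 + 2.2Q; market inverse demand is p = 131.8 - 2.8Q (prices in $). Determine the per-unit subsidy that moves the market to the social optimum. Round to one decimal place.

subsidy = $17.3 per unit

Social marginal cost = private MC − MEB = 14.7 + 2.0Q.
Set SMC = demand: 14.7 + 2.0Q = 131.8 - 2.8Q → Q* = 24.3958.
The Pigouvian subsidy equals MEB at Q*: 12.4 + 0.2×24.3958 = 17.2792.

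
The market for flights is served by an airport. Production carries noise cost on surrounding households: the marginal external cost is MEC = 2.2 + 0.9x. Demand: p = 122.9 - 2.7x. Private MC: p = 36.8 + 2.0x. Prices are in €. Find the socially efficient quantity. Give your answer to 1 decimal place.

x* = 15.0

Social marginal cost = private MC + MEC = 39.0 + 2.9x.
Set SMC = demand: 39.0 + 2.9x = 122.9 - 2.7x → x* = 14.9821.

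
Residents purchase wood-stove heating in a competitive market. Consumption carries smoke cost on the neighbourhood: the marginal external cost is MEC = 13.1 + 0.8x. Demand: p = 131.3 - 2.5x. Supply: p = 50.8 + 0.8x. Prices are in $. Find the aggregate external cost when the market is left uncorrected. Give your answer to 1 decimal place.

$557.6

Market equilibrium (private): 50.8 + 0.8x = 131.3 - 2.5x → x_m = 24.3939.
Total external cost = ∫₀^{x_m} (13.1 + 0.8x) dx = 13.1×24.3939 + ½×0.8×24.3939² = 557.5850.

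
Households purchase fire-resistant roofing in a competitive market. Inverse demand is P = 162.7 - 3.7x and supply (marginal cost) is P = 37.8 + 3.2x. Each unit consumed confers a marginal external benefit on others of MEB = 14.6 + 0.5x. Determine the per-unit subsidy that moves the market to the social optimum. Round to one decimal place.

subsidy = 25.5 per unit

Social marginal benefit = demand + MEB = 177.3 - 3.2x.
Set SMB = MC: 177.3 - 3.2x = 37.8 + 3.2x → x* = 21.7969.
The Pigouvian subsidy equals MEB at x*: 14.6 + 0.5×21.7969 = 25.4985.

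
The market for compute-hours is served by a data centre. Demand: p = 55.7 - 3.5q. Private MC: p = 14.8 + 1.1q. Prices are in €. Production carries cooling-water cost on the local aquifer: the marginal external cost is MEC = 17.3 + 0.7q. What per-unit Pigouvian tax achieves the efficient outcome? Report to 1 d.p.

tax = €20.4 per unit

Social marginal cost = private MC + MEC = 32.1 + 1.8q.
Set SMC = demand: 32.1 + 1.8q = 55.7 - 3.5q → q* = 4.4528.
The Pigouvian tax equals MEC at q*: 17.3 + 0.7×4.4528 = 20.4170.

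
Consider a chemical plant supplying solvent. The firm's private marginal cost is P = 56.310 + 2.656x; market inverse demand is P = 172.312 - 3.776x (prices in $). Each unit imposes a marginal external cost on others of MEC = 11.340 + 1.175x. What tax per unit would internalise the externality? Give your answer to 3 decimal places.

Social marginal cost = private MC + MEC = 67.650 + 3.831x.
Set SMC = demand: 67.650 + 3.831x = 172.312 - 3.776x → x* = 13.7586.
The Pigouvian tax equals MEC at x*: 11.340 + 1.175×13.7586 = 27.5064.

tax = $27.506 per unit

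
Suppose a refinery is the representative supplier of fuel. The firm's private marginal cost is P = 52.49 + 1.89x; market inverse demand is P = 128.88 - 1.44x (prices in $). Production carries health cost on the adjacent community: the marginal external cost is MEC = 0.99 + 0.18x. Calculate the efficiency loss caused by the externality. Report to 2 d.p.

Market equilibrium (private): 52.49 + 1.89x = 128.88 - 1.44x → x_m = 22.9399.
Social marginal cost = private MC + MEC = 53.48 + 2.07x.
Set SMC = demand: 53.48 + 2.07x = 128.88 - 1.44x → x* = 21.4815.
Height of the DWL triangle at x_m is SMC(x_m) − demand(x_m) = MEC(x_m) = 5.1192.
DWL = ½ × 1.4584 × 5.1192 = 3.7329.

DWL = $3.73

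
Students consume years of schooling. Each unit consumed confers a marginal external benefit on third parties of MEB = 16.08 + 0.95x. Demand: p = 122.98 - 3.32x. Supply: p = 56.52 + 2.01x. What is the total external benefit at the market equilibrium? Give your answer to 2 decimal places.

Market equilibrium (private): 56.52 + 2.01x = 122.98 - 3.32x → x_m = 12.4690.
Total external benefit = ∫₀^{x_m} (16.08 + 0.95x) dx = 16.08×12.4690 + ½×0.95×12.4690² = 274.3526.

274.35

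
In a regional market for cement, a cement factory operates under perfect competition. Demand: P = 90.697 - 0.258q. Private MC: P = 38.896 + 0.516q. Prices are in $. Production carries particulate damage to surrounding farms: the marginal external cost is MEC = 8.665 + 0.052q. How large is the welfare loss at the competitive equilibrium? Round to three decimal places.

DWL = $89.289

Market equilibrium (private): 38.896 + 0.516q = 90.697 - 0.258q → q_m = 66.9264.
Social marginal cost = private MC + MEC = 47.561 + 0.568q.
Set SMC = demand: 47.561 + 0.568q = 90.697 - 0.258q → q* = 52.2228.
Between q* and q_m the wedge SMC − demand runs linearly from 0 to MEC(q_m), so the loss is a triangle.
DWL = ½ × 14.7036 × 12.1452 = 89.2891.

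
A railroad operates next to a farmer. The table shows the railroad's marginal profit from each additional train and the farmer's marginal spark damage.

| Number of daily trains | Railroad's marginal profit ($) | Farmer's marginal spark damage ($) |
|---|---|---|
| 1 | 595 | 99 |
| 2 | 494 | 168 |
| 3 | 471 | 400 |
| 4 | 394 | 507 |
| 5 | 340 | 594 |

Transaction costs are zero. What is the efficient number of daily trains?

Bargaining reaches the level where marginal profit last exceeds marginal spark damage.
That holds through level 3 (471 ≥ 400) but not at 4 (394 < 507).

3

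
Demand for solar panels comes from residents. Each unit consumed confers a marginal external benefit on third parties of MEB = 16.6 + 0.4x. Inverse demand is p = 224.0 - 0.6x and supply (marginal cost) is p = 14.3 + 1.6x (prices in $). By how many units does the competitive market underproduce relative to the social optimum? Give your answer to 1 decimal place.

30.4 units

Market equilibrium (private): 14.3 + 1.6x = 224.0 - 0.6x → x_m = 95.3182.
Social marginal benefit = demand + MEB = 240.6 - 0.2x.
Set SMB = MC: 240.6 - 0.2x = 14.3 + 1.6x → x* = 125.7222.
Gap = |95.3182 − 125.7222| = 30.4040.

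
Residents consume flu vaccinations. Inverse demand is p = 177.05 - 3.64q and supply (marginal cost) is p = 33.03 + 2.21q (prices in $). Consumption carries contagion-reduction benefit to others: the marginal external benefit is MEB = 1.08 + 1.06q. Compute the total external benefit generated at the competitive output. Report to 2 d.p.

Market equilibrium (private): 33.03 + 2.21q = 177.05 - 3.64q → q_m = 24.6188.
Total external benefit = ∫₀^{q_m} (1.08 + 1.06q) dq = 1.08×24.6188 + ½×1.06×24.6188² = 347.8135.

$347.81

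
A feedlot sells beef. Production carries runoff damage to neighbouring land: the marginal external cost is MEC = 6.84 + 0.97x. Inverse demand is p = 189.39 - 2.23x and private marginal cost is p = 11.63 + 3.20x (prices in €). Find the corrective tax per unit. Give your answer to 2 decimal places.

Social marginal cost = private MC + MEC = 18.47 + 4.17x.
Set SMC = demand: 18.47 + 4.17x = 189.39 - 2.23x → x* = 26.7063.
The Pigouvian tax equals MEC at x*: 6.84 + 0.97×26.7063 = 32.7451.

tax = €32.75 per unit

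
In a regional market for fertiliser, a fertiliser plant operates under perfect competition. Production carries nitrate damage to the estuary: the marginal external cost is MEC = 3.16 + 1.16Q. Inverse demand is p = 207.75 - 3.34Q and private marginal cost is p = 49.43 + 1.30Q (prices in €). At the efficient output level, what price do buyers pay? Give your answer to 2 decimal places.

Social marginal cost = private MC + MEC = 52.59 + 2.46Q.
Set SMC = demand: 52.59 + 2.46Q = 207.75 - 3.34Q → Q* = 26.7517.
Consumer price on the demand curve at Q*: 207.75 − 3.34×26.7517 = 118.3993.

P = €118.40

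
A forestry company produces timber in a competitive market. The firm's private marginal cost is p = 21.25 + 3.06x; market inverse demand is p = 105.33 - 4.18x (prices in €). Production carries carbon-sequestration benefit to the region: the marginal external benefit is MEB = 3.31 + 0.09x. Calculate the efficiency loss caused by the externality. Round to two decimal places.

Market equilibrium (private): 21.25 + 3.06x = 105.33 - 4.18x → x_m = 11.6133.
Social marginal cost = private MC − MEB = 17.94 + 2.97x.
Set SMC = demand: 17.94 + 2.97x = 105.33 - 4.18x → x* = 12.2224.
Between x* and x_m the wedge demand − SMC runs linearly from 0 to MEB(x_m), so the loss is a triangle.
DWL = ½ × 0.6091 × 4.3552 = 1.3264.

DWL = €1.33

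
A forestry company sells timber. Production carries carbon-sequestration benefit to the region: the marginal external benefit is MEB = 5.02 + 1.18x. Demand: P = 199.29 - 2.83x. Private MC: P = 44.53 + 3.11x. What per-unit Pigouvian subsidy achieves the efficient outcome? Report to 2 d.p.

subsidy = 44.63 per unit

Social marginal cost = private MC − MEB = 39.51 + 1.93x.
Set SMC = demand: 39.51 + 1.93x = 199.29 - 2.83x → x* = 33.5672.
The Pigouvian subsidy equals MEB at x*: 5.02 + 1.18×33.5672 = 44.6293.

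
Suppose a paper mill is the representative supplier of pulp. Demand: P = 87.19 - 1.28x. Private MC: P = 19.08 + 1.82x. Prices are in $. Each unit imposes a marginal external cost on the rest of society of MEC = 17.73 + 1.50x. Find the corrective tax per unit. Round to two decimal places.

Social marginal cost = private MC + MEC = 36.81 + 3.32x.
Set SMC = demand: 36.81 + 3.32x = 87.19 - 1.28x → x* = 10.9522.
The Pigouvian tax equals MEC at x*: 17.73 + 1.50×10.9522 = 34.1583.

tax = $34.16 per unit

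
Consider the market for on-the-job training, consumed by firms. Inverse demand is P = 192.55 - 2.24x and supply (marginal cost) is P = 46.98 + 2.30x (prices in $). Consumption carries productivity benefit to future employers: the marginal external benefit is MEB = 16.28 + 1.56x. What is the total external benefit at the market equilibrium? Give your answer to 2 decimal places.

Market equilibrium (private): 46.98 + 2.30x = 192.55 - 2.24x → x_m = 32.0639.
Total external benefit = ∫₀^{x_m} (16.28 + 1.56x) dx = 16.28×32.0639 + ½×1.56×32.0639² = 1323.9134.

$1323.91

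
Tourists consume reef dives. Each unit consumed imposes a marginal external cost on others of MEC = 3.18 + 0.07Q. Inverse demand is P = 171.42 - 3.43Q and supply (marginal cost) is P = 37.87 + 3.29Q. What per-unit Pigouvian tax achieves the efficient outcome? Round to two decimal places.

Social marginal benefit = demand − MEC = 168.24 - 3.50Q.
Set SMB = MC: 168.24 - 3.50Q = 37.87 + 3.29Q → Q* = 19.2003.
The Pigouvian tax equals MEC at Q*: 3.18 + 0.07×19.2003 = 4.5240.

tax = 4.52 per unit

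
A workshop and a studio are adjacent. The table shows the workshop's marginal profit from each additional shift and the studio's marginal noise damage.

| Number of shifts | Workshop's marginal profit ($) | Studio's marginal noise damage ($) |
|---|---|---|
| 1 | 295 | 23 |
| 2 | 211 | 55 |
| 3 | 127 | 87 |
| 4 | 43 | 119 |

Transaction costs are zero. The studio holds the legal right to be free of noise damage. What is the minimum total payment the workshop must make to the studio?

Efficient level: marginal profit ≥ marginal noise damage through level 3, so k* = 3.
With the studio holding the right, the workshop must at least compensate total damage at k*: 23 + 55 + 87 = 165.

$165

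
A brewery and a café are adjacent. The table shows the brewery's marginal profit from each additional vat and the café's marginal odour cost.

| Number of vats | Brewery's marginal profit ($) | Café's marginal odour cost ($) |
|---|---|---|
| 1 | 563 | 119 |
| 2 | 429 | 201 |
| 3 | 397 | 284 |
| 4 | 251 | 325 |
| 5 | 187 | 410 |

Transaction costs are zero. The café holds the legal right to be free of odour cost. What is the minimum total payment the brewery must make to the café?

$604

Efficient level: marginal profit ≥ marginal odour cost through level 3, so k* = 3.
With the café holding the right, the brewery must at least compensate total damage at k*: 119 + 201 + 284 = 604.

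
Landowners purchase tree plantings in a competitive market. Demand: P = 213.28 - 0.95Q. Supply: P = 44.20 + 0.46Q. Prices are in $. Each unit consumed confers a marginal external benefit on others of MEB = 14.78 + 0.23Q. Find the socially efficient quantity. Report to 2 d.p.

Q* = 155.81

Social marginal benefit = demand + MEB = 228.06 - 0.72Q.
Set SMB = MC: 228.06 - 0.72Q = 44.20 + 0.46Q → Q* = 155.8136.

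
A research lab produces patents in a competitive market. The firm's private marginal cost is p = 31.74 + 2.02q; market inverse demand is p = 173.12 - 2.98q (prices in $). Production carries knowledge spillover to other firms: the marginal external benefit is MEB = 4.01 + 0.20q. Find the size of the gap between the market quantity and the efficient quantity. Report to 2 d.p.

2.01 units

Market equilibrium (private): 31.74 + 2.02q = 173.12 - 2.98q → q_m = 28.2760.
Social marginal cost = private MC − MEB = 27.73 + 1.82q.
Set SMC = demand: 27.73 + 1.82q = 173.12 - 2.98q → q* = 30.2896.
Gap = |28.2760 − 30.2896| = 2.0136.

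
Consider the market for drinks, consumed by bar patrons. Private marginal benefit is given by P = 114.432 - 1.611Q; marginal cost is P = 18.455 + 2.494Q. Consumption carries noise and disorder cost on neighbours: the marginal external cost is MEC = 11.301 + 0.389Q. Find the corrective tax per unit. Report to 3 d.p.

tax = 18.631 per unit

Social marginal benefit = demand − MEC = 103.131 - 2.000Q.
Set SMB = MC: 103.131 - 2.000Q = 18.455 + 2.494Q → Q* = 18.8420.
The Pigouvian tax equals MEC at Q*: 11.301 + 0.389×18.8420 = 18.6305.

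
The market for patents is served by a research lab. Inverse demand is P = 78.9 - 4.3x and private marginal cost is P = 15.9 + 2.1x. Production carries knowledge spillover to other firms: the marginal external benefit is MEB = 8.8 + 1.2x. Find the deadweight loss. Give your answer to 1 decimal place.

Market equilibrium (private): 15.9 + 2.1x = 78.9 - 4.3x → x_m = 9.8438.
Social marginal cost = private MC − MEB = 7.1 + 0.9x.
Set SMC = demand: 7.1 + 0.9x = 78.9 - 4.3x → x* = 13.8077.
Between x* and x_m the wedge demand − SMC runs linearly from 0 to MEB(x_m), so the loss is a triangle.
DWL = ½ × 3.9639 × 20.6125 = 40.8529.

DWL = 40.9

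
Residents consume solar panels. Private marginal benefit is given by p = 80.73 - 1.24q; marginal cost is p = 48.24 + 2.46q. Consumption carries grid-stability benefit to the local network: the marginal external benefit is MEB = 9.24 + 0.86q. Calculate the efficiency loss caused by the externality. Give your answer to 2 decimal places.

DWL = 49.64

Market equilibrium (private): 48.24 + 2.46q = 80.73 - 1.24q → q_m = 8.7811.
Social marginal benefit = demand + MEB = 89.97 - 0.38q.
Set SMB = MC: 89.97 - 0.38q = 48.24 + 2.46q → q* = 14.6937.
Height of the DWL triangle at q_m is SMB(q_m) − MC(q_m) = MEB(q_m) = 16.7917.
DWL = ½ × 5.9126 × 16.7917 = 49.6413.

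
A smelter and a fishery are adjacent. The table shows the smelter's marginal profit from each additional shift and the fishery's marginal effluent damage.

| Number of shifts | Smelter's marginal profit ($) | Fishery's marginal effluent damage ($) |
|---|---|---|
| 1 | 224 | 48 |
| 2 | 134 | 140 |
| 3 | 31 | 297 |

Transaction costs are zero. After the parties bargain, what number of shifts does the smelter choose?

Bargaining reaches the level where marginal profit last exceeds marginal effluent damage.
That holds through level 1 (224 ≥ 48) but not at 2 (134 < 140).

1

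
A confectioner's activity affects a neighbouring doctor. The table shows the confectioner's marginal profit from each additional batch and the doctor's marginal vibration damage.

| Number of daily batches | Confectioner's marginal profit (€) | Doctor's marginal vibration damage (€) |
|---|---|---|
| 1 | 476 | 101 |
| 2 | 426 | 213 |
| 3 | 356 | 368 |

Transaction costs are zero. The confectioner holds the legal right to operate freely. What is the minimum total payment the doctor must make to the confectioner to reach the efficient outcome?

Left alone the confectioner would choose level 3 (marginal profit stays positive).
Efficient level: k* = 2 (marginal profit ≥ marginal vibration damage through 2).
The doctor must at least cover the confectioner's forgone profit from cutting 3→2: 356 = 356.

€356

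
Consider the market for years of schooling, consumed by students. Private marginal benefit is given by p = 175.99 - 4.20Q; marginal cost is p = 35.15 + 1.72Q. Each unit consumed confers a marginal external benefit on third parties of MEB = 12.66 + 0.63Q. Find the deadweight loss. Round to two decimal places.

Market equilibrium (private): 35.15 + 1.72Q = 175.99 - 4.20Q → Q_m = 23.7905.
Social marginal benefit = demand + MEB = 188.65 - 3.57Q.
Set SMB = MC: 188.65 - 3.57Q = 35.15 + 1.72Q → Q* = 29.0170.
Between Q* and Q_m the wedge SMB − MC runs linearly from 0 to MEB(Q_m), so the loss is a triangle.
DWL = ½ × 5.2265 × 27.6480 = 72.2511.

DWL = 72.25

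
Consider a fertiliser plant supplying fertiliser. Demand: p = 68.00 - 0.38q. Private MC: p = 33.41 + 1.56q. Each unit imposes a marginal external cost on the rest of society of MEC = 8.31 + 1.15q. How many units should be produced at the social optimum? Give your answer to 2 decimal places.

Social marginal cost = private MC + MEC = 41.72 + 2.71q.
Set SMC = demand: 41.72 + 2.71q = 68.00 - 0.38q → q* = 8.5049.

q* = 8.50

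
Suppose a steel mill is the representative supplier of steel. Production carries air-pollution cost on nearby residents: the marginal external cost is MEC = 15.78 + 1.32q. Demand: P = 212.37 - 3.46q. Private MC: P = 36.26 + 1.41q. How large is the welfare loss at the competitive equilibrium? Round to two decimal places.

DWL = 325.85

Market equilibrium (private): 36.26 + 1.41q = 212.37 - 3.46q → q_m = 36.1622.
Social marginal cost = private MC + MEC = 52.04 + 2.73q.
Set SMC = demand: 52.04 + 2.73q = 212.37 - 3.46q → q* = 25.9015.
The welfare-loss triangle has base |q_m − q*| and height MEC(q_m) (the vertical gap between SMC and demand is zero at q* and MEC at q_m).
DWL = ½ × 10.2607 × 63.5141 = 325.8496.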